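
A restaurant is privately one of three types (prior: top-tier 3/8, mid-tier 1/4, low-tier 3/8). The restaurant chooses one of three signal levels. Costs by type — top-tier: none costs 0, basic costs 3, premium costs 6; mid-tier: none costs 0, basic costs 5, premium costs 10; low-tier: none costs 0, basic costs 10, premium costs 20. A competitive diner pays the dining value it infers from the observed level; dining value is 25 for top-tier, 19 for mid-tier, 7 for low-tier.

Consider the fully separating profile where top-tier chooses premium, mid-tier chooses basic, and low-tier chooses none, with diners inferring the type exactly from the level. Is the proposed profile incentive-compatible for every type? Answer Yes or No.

No

Separating price premiums: premium → 25, basic → 19, none → 7.
top-tier (assigned premium): none: 7 − 0 = 7; basic: 19 − 3 = 16; premium: 25 − 6 = 19. top-tier stays.
mid-tier (assigned basic): none: 7 − 0 = 7; basic: 19 − 5 = 14; premium: 25 − 10 = 15. mid-tier prefers premium.
low-tier (assigned none): none: 7 − 0 = 7; basic: 19 − 10 = 9; premium: 25 − 20 = 5. low-tier prefers basic.
At least one type deviates; the separating profile fails.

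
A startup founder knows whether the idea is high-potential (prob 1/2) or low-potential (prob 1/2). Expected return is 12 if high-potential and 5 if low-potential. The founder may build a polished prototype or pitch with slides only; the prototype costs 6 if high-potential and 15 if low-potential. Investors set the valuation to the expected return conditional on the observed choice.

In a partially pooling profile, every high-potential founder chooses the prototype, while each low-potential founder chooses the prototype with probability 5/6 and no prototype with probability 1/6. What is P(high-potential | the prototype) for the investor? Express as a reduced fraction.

6/11

P(the prototype) = (1/2)·1 + (1/2)·(5/6) = 11/12.
By Bayes' rule, P(high-potential | the prototype) = (1/2) / (11/12) = 6/11.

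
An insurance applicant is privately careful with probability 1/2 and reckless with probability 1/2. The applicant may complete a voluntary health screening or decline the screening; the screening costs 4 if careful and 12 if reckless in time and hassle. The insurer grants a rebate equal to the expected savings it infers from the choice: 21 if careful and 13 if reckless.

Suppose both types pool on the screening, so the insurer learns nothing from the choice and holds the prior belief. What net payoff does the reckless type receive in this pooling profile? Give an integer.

Pooled rebate = 1/2·21 + 1/2·13 = 17.
reckless pays cost 12 for the screening, so net payoff = 17 − 12 = 5.

5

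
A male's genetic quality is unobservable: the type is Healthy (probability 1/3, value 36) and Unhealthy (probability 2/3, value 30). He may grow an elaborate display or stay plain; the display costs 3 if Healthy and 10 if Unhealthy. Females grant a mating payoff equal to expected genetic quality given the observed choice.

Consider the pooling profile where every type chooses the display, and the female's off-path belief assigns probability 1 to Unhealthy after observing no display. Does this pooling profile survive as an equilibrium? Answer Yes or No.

On path, the female holds the prior and pays 1/3·36 + 2/3·30 = 32. Off path (no display), believing Unhealthy, it pays 30.
Healthy: the display nets 32 − 3 = 29; no display nets 30. Healthy would deviate.
Unhealthy: the display nets 32 − 10 = 22; no display nets 30. Unhealthy would deviate.
A type deviates, so pooling fails.

No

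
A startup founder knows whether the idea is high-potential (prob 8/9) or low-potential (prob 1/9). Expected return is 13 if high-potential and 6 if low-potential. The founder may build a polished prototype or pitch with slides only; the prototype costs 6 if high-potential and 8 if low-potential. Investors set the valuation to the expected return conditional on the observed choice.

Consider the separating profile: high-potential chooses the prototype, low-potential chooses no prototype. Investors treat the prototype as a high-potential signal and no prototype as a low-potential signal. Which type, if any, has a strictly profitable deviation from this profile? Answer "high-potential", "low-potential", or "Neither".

The prototype pays 13; no prototype pays 6.
high-potential: assigned the prototype, nets 13 − 6 = 7; deviating to no prototype nets 6.
low-potential: assigned no prototype, nets 6; deviating to the prototype nets 13 − 8 = 5.
Both types strictly prefer their assigned action; no profitable deviation.

Neither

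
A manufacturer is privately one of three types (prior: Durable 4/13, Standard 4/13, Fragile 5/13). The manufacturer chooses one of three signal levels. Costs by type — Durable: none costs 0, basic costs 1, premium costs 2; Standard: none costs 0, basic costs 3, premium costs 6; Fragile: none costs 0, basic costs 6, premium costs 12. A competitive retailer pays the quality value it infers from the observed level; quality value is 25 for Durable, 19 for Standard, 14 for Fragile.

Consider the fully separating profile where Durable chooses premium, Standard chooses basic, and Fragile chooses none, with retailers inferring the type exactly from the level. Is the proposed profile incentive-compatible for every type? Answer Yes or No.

No

Separating prices: premium → 25, basic → 19, none → 14.
Durable (assigned premium): none: 14 − 0 = 14; basic: 19 − 1 = 18; premium: 25 − 2 = 23. Durable stays.
Standard (assigned basic): none: 14 − 0 = 14; basic: 19 − 3 = 16; premium: 25 − 6 = 19. Standard prefers premium.
Fragile (assigned none): none: 14 − 0 = 14; basic: 19 − 6 = 13; premium: 25 − 12 = 13. Fragile stays.
At least one type deviates; the separating profile fails.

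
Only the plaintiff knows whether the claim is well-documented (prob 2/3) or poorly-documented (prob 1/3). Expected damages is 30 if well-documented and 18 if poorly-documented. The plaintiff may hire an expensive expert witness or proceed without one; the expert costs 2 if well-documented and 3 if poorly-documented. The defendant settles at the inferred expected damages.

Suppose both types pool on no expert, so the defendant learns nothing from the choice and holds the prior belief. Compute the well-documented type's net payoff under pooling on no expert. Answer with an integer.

26

Pooled settlement = 2/3·30 + 1/3·18 = 26.
well-documented pays no cost for no expert, so net payoff = 26.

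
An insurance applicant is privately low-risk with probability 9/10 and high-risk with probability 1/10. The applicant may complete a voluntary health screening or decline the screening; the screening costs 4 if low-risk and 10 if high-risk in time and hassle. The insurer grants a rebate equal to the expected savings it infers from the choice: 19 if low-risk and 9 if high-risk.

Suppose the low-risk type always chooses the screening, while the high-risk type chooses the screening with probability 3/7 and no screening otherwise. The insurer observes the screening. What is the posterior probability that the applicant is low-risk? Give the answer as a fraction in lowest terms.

P(the screening) = (9/10)·1 + (1/10)·(3/7) = 33/35.
By Bayes' rule, P(low-risk | the screening) = (9/10) / (33/35) = 21/22.

21/22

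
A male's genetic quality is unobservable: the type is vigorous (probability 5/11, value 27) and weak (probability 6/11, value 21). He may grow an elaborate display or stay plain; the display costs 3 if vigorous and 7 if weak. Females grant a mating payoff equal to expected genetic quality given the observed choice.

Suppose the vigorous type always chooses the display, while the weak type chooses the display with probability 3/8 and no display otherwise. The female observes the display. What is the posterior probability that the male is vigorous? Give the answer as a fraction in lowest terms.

P(the display) = (5/11)·1 + (6/11)·(3/8) = 29/44.
By Bayes' rule, P(vigorous | the display) = (5/11) / (29/44) = 20/29.

20/29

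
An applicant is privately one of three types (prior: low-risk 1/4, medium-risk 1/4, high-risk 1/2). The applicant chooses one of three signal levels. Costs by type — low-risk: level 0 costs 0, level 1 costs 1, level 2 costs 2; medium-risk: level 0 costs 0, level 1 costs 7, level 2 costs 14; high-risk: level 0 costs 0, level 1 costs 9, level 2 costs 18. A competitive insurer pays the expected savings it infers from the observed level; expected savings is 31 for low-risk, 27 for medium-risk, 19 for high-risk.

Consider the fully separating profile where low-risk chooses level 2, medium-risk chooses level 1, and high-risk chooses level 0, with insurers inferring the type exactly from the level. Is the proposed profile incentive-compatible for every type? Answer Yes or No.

Separating rebates: level 2 → 31, level 1 → 27, level 0 → 19.
low-risk (assigned level 2): level 0: 19 − 0 = 19; level 1: 27 − 1 = 26; level 2: 31 − 2 = 29. low-risk stays.
medium-risk (assigned level 1): level 0: 19 − 0 = 19; level 1: 27 − 7 = 20; level 2: 31 − 14 = 17. medium-risk stays.
high-risk (assigned level 0): level 0: 19 − 0 = 19; level 1: 27 − 9 = 18; level 2: 31 − 18 = 13. high-risk stays.
Every type prefers its assigned level; separation holds.

Yes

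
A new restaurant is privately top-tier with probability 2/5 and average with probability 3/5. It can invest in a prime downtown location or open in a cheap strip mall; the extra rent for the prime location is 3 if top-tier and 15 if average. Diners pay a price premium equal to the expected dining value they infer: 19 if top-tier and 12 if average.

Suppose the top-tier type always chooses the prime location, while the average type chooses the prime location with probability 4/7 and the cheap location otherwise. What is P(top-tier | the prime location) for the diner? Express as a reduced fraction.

7/13

P(the prime location) = (2/5)·1 + (3/5)·(4/7) = 26/35.
By Bayes' rule, P(top-tier | the prime location) = (2/5) / (26/35) = 7/13.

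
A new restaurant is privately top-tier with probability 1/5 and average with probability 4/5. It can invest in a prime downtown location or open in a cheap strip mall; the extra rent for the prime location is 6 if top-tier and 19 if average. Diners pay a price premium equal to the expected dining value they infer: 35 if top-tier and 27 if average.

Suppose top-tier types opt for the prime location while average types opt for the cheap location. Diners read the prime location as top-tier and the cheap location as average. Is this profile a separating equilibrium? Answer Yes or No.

Yes

Under these beliefs, the prime location earns price premium 35 and the cheap location earns price premium 27.
top-tier: the prime location nets 35 − 6 = 29; the cheap location nets 27. top-tier prefers the prime location.
average: the prime location nets 35 − 19 = 16; the cheap location nets 27. average prefers the cheap location.
Neither type deviates, so the separating profile is an equilibrium.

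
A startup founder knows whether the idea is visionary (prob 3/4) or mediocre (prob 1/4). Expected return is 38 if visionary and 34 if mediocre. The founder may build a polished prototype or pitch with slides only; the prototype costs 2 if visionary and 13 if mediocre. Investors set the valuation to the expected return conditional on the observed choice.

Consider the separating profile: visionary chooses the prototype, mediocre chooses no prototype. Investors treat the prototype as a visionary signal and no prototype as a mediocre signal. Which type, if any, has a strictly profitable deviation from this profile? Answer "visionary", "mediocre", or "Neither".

Neither

The prototype pays 38; no prototype pays 34.
visionary: assigned the prototype, nets 38 − 2 = 36; deviating to no prototype nets 34.
mediocre: assigned no prototype, nets 34; deviating to the prototype nets 38 − 13 = 25.
Both types strictly prefer their assigned action; no profitable deviation.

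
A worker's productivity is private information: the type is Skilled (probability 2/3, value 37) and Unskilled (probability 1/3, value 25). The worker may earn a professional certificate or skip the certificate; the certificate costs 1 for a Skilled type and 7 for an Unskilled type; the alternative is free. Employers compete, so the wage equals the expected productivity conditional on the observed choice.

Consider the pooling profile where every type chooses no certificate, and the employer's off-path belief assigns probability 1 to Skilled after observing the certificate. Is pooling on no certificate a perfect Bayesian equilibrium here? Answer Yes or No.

No

On path, the employer holds the prior and pays 2/3·37 + 1/3·25 = 33. Off path (the certificate), believing Skilled, it pays 37.
Skilled: no certificate nets 33; the certificate nets 37 − 1 = 36. Skilled would deviate.
Unskilled: no certificate nets 33; the certificate nets 37 − 7 = 30. Unskilled stays.
A type deviates, so pooling fails.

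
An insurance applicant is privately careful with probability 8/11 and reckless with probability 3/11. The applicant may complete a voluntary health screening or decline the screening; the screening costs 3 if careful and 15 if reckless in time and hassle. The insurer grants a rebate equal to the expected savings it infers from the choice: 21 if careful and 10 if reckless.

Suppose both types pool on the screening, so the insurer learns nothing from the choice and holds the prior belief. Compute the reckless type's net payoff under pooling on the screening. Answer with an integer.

3

Pooled rebate = 8/11·21 + 3/11·10 = 18.
reckless pays cost 15 for the screening, so net payoff = 18 − 15 = 3.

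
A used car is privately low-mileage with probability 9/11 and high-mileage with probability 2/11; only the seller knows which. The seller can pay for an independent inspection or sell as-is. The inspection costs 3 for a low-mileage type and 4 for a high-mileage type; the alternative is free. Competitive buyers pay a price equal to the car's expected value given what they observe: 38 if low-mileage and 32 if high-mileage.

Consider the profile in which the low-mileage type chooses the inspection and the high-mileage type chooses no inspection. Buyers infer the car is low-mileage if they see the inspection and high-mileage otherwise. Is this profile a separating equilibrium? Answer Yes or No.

No

Under these beliefs, the inspection earns price 38 and no inspection earns price 32.
low-mileage: the inspection nets 38 − 3 = 35; no inspection nets 32. low-mileage prefers the inspection.
high-mileage: the inspection nets 38 − 4 = 34; no inspection nets 32. high-mileage would deviate to the inspection.
high-mileage has a profitable deviation, so the profile is not an equilibrium.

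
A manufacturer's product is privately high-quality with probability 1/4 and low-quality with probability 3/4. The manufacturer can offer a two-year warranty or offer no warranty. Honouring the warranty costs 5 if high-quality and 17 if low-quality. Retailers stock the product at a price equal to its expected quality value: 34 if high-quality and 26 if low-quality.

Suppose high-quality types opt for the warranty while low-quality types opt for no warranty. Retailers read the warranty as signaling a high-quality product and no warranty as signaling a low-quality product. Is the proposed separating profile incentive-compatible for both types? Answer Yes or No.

Under these beliefs, the warranty earns price 34 and no warranty earns price 26.
high-quality: the warranty nets 34 − 5 = 29; no warranty nets 26. high-quality prefers the warranty.
low-quality: the warranty nets 34 − 17 = 17; no warranty nets 26. low-quality prefers no warranty.
Neither type deviates, so the separating profile is an equilibrium.

Yes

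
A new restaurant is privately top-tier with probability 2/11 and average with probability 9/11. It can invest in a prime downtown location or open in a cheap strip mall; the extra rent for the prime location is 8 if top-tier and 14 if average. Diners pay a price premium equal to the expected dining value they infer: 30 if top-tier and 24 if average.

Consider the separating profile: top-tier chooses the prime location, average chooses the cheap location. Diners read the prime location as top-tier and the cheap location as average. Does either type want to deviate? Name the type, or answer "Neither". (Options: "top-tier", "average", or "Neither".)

top-tier

The prime location pays 30; the cheap location pays 24.
top-tier: assigned the prime location, nets 30 − 8 = 22; deviating to the cheap location nets 24.
average: assigned the cheap location, nets 24; deviating to the prime location nets 30 − 14 = 16.
The top-tier type gains 2 by deviating.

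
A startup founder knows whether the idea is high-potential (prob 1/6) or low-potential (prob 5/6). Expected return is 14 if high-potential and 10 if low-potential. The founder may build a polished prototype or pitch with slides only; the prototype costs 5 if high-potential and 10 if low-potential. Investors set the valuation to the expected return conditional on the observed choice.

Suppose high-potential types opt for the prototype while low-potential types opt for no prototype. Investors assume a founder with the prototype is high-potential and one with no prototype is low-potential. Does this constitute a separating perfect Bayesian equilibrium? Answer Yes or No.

Under these beliefs, the prototype earns valuation 14 and no prototype earns valuation 10.
high-potential: the prototype nets 14 − 5 = 9; no prototype nets 10. high-potential would deviate to no prototype.
low-potential: the prototype nets 14 − 10 = 4; no prototype nets 10. low-potential prefers no prototype.
high-potential has a profitable deviation, so the profile is not an equilibrium.

No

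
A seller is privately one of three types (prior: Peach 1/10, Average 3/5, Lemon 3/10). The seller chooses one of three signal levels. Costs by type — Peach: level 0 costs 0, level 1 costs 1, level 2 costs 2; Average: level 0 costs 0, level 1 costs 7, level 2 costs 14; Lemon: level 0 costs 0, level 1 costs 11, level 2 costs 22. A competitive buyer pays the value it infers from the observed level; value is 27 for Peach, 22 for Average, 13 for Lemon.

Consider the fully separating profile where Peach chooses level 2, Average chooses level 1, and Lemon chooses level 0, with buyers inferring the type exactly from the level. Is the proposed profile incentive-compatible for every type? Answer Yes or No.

Yes

Separating prices: level 2 → 27, level 1 → 22, level 0 → 13.
Peach (assigned level 2): level 0: 13 − 0 = 13; level 1: 22 − 1 = 21; level 2: 27 − 2 = 25. Peach stays.
Average (assigned level 1): level 0: 13 − 0 = 13; level 1: 22 − 7 = 15; level 2: 27 − 14 = 13. Average stays.
Lemon (assigned level 0): level 0: 13 − 0 = 13; level 1: 22 − 11 = 11; level 2: 27 − 22 = 5. Lemon stays.
Every type prefers its assigned level; separation holds.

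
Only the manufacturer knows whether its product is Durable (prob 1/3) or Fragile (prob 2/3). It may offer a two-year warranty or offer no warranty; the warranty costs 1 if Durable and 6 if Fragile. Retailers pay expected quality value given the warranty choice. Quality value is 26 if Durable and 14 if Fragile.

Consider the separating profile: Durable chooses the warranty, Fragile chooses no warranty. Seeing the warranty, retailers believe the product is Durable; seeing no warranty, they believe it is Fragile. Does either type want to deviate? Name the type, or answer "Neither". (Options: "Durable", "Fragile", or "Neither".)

Fragile

The warranty pays 26; no warranty pays 14.
Durable: assigned the warranty, nets 26 − 1 = 25; deviating to no warranty nets 14.
Fragile: assigned no warranty, nets 14; deviating to the warranty nets 26 − 6 = 20.
The Fragile type gains 6 by deviating.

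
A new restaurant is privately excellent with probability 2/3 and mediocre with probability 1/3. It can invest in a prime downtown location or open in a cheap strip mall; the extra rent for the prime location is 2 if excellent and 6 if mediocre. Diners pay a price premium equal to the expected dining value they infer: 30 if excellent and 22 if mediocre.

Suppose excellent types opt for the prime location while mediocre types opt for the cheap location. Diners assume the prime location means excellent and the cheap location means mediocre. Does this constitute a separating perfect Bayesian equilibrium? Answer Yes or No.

No

Under these beliefs, the prime location earns price premium 30 and the cheap location earns price premium 22.
excellent: the prime location nets 30 − 2 = 28; the cheap location nets 22. excellent prefers the prime location.
mediocre: the prime location nets 30 − 6 = 24; the cheap location nets 22. mediocre would deviate to the prime location.
mediocre has a profitable deviation, so the profile is not an equilibrium.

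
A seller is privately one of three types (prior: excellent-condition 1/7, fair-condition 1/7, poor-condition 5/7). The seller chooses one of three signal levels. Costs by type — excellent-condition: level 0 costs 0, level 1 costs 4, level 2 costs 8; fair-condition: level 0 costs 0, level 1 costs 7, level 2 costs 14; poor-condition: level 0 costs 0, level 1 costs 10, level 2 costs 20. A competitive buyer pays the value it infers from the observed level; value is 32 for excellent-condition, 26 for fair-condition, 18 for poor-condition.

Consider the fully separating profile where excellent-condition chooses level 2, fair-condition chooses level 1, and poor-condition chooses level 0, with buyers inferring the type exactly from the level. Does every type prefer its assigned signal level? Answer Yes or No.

Separating prices: level 2 → 32, level 1 → 26, level 0 → 18.
excellent-condition (assigned level 2): level 0: 18 − 0 = 18; level 1: 26 − 4 = 22; level 2: 32 − 8 = 24. excellent-condition stays.
fair-condition (assigned level 1): level 0: 18 − 0 = 18; level 1: 26 − 7 = 19; level 2: 32 − 14 = 18. fair-condition stays.
poor-condition (assigned level 0): level 0: 18 − 0 = 18; level 1: 26 − 10 = 16; level 2: 32 − 20 = 12. poor-condition stays.
Every type prefers its assigned level; separation holds.

Yes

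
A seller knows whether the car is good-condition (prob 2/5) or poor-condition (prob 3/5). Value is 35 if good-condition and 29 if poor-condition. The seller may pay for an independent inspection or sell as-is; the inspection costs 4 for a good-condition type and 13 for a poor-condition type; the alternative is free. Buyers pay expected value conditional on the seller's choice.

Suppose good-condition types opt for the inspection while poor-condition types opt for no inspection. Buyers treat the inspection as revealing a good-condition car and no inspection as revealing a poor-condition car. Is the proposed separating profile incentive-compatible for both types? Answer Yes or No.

Yes

Under these beliefs, the inspection earns price 35 and no inspection earns price 29.
good-condition: the inspection nets 35 − 4 = 31; no inspection nets 29. good-condition prefers the inspection.
poor-condition: the inspection nets 35 − 13 = 22; no inspection nets 29. poor-condition prefers no inspection.
Neither type deviates, so the separating profile is an equilibrium.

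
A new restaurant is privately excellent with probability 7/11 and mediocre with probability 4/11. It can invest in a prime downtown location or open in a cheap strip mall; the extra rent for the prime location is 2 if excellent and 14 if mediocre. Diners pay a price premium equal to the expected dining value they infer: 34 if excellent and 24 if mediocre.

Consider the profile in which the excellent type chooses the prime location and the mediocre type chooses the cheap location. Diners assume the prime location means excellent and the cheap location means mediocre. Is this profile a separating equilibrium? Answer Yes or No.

Under these beliefs, the prime location earns price premium 34 and the cheap location earns price premium 24.
excellent: the prime location nets 34 − 2 = 32; the cheap location nets 24. excellent prefers the prime location.
mediocre: the prime location nets 34 − 14 = 20; the cheap location nets 24. mediocre prefers the cheap location.
Neither type deviates, so the separating profile is an equilibrium.

Yes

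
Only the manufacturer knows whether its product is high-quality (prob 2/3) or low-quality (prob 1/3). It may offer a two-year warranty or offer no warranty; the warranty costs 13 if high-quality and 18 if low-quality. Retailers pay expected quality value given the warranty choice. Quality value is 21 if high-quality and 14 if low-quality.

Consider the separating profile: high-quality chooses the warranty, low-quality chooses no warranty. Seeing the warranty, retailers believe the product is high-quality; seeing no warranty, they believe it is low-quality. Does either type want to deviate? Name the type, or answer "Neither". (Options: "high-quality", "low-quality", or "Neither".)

The warranty pays 21; no warranty pays 14.
high-quality: assigned the warranty, nets 21 − 13 = 8; deviating to no warranty nets 14.
low-quality: assigned no warranty, nets 14; deviating to the warranty nets 21 − 18 = 3.
The high-quality type gains 6 by deviating.

high-quality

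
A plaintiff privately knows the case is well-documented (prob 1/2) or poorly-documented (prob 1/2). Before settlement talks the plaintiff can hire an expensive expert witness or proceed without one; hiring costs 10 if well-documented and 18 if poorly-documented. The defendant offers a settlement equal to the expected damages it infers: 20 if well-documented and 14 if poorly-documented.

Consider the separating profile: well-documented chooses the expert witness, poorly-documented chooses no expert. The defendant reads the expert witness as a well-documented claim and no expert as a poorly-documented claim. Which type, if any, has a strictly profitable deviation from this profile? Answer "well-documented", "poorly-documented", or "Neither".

well-documented

The expert witness pays 20; no expert pays 14.
well-documented: assigned the expert witness, nets 20 − 10 = 10; deviating to no expert nets 14.
poorly-documented: assigned no expert, nets 14; deviating to the expert witness nets 20 − 18 = 2.
The well-documented type gains 4 by deviating.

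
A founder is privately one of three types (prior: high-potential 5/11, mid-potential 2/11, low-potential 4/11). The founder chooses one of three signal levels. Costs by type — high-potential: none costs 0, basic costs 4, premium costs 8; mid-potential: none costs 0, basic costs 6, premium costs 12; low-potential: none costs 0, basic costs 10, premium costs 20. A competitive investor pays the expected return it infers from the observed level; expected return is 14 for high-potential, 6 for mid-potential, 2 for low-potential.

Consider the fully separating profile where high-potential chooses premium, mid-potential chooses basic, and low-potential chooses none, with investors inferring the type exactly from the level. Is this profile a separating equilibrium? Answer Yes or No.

Separating valuations: premium → 14, basic → 6, none → 2.
high-potential (assigned premium): none: 2 − 0 = 2; basic: 6 − 4 = 2; premium: 14 − 8 = 6. high-potential stays.
mid-potential (assigned basic): none: 2 − 0 = 2; basic: 6 − 6 = 0; premium: 14 − 12 = 2. mid-potential prefers none.
low-potential (assigned none): none: 2 − 0 = 2; basic: 6 − 10 = -4; premium: 14 − 20 = -6. low-potential stays.
At least one type deviates; the separating profile fails.

No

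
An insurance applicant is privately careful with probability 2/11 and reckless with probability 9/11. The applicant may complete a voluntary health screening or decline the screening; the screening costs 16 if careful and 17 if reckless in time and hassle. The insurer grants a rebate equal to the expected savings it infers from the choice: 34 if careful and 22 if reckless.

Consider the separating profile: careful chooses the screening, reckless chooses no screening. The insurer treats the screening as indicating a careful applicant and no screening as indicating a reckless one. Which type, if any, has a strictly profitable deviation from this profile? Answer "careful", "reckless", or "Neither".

careful

The screening pays 34; no screening pays 22.
careful: assigned the screening, nets 34 − 16 = 18; deviating to no screening nets 22.
reckless: assigned no screening, nets 22; deviating to the screening nets 34 − 17 = 17.
The careful type gains 4 by deviating.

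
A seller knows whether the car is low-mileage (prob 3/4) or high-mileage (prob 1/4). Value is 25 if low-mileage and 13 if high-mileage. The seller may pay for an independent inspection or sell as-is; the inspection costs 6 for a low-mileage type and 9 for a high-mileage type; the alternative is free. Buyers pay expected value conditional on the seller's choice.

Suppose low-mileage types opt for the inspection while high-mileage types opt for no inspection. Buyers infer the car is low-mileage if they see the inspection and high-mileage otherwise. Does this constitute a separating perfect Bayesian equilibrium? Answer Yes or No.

No

Under these beliefs, the inspection earns price 25 and no inspection earns price 13.
low-mileage: the inspection nets 25 − 6 = 19; no inspection nets 13. low-mileage prefers the inspection.
high-mileage: the inspection nets 25 − 9 = 16; no inspection nets 13. high-mileage would deviate to the inspection.
high-mileage has a profitable deviation, so the profile is not an equilibrium.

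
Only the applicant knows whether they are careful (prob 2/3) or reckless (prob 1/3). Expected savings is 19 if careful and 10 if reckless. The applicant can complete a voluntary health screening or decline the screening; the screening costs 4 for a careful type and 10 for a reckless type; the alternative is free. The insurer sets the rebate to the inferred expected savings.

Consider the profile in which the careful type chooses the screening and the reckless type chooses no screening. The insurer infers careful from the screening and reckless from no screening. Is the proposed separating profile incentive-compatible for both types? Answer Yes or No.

Under these beliefs, the screening earns rebate 19 and no screening earns rebate 10.
careful: the screening nets 19 − 4 = 15; no screening nets 10. careful prefers the screening.
reckless: the screening nets 19 − 10 = 9; no screening nets 10. reckless prefers no screening.
Neither type deviates, so the separating profile is an equilibrium.

Yes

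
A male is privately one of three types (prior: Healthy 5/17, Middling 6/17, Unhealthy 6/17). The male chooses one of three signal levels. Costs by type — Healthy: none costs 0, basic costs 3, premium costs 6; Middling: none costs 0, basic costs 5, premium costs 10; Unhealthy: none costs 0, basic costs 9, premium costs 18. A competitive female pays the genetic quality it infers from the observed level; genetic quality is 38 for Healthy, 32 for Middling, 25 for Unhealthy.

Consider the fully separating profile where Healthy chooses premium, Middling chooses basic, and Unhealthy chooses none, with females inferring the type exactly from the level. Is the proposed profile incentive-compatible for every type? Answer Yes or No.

No

Separating mating payoffs: premium → 38, basic → 32, none → 25.
Healthy (assigned premium): none: 25 − 0 = 25; basic: 32 − 3 = 29; premium: 38 − 6 = 32. Healthy stays.
Middling (assigned basic): none: 25 − 0 = 25; basic: 32 − 5 = 27; premium: 38 − 10 = 28. Middling prefers premium.
Unhealthy (assigned none): none: 25 − 0 = 25; basic: 32 − 9 = 23; premium: 38 − 18 = 20. Unhealthy stays.
At least one type deviates; the separating profile fails.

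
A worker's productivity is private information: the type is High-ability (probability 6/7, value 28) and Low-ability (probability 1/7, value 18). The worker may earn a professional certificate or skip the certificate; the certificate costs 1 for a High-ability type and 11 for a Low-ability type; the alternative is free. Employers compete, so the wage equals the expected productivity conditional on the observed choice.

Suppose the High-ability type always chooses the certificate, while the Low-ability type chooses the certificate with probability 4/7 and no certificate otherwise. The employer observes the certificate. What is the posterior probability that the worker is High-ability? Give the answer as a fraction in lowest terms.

21/23

P(the certificate) = (6/7)·1 + (1/7)·(4/7) = 46/49.
By Bayes' rule, P(High-ability | the certificate) = (6/7) / (46/49) = 21/23.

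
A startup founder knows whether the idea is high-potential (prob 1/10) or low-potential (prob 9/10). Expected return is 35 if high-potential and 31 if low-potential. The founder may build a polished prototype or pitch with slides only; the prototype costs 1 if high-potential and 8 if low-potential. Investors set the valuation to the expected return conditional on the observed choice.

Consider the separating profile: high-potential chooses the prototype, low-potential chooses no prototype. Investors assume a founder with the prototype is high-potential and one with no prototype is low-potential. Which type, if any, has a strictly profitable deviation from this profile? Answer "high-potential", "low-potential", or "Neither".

Neither

The prototype pays 35; no prototype pays 31.
high-potential: assigned the prototype, nets 35 − 1 = 34; deviating to no prototype nets 31.
low-potential: assigned no prototype, nets 31; deviating to the prototype nets 35 − 8 = 27.
Both types strictly prefer their assigned action; no profitable deviation.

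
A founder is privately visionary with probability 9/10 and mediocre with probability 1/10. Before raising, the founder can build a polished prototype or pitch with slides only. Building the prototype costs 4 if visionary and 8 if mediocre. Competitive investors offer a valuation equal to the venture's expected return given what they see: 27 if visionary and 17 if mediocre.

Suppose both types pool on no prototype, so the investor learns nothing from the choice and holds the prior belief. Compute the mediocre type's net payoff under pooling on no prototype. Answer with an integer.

26

Pooled valuation = 9/10·27 + 1/10·17 = 26.
mediocre pays no cost for no prototype, so net payoff = 26.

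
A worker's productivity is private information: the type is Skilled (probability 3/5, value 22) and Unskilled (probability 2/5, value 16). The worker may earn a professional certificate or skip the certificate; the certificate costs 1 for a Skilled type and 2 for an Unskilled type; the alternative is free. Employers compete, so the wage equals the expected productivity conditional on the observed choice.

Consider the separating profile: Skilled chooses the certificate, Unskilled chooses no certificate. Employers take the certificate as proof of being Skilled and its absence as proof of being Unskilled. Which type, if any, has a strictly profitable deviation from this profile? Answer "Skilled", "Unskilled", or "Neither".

The certificate pays 22; no certificate pays 16.
Skilled: assigned the certificate, nets 22 − 1 = 21; deviating to no certificate nets 16.
Unskilled: assigned no certificate, nets 16; deviating to the certificate nets 22 − 2 = 20.
The Unskilled type gains 4 by deviating.

Unskilled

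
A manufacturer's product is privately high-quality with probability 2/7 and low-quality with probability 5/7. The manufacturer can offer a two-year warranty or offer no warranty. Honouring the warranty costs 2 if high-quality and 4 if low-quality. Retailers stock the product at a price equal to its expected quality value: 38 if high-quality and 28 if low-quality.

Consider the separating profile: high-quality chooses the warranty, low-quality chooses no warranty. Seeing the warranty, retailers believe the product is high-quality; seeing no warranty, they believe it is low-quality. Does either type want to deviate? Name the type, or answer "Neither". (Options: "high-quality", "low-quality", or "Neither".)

The warranty pays 38; no warranty pays 28.
high-quality: assigned the warranty, nets 38 − 2 = 36; deviating to no warranty nets 28.
low-quality: assigned no warranty, nets 28; deviating to the warranty nets 38 − 4 = 34.
The low-quality type gains 6 by deviating.

low-quality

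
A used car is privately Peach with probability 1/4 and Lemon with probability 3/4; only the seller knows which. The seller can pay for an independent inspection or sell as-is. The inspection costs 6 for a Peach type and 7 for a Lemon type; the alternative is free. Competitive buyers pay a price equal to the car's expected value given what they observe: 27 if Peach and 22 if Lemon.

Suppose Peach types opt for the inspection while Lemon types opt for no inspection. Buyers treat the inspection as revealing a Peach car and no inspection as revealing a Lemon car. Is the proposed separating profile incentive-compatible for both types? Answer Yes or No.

No

Under these beliefs, the inspection earns price 27 and no inspection earns price 22.
Peach: the inspection nets 27 − 6 = 21; no inspection nets 22. Peach would deviate to no inspection.
Lemon: the inspection nets 27 − 7 = 20; no inspection nets 22. Lemon prefers no inspection.
Peach has a profitable deviation, so the profile is not an equilibrium.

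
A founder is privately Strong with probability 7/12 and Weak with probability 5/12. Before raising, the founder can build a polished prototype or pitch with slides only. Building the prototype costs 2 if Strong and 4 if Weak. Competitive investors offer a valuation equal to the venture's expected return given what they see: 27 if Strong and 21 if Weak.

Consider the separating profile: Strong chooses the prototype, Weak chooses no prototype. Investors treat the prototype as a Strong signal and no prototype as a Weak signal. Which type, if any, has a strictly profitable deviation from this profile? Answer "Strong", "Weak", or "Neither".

The prototype pays 27; no prototype pays 21.
Strong: assigned the prototype, nets 27 − 2 = 25; deviating to no prototype nets 21.
Weak: assigned no prototype, nets 21; deviating to the prototype nets 27 − 4 = 23.
The Weak type gains 2 by deviating.

Weak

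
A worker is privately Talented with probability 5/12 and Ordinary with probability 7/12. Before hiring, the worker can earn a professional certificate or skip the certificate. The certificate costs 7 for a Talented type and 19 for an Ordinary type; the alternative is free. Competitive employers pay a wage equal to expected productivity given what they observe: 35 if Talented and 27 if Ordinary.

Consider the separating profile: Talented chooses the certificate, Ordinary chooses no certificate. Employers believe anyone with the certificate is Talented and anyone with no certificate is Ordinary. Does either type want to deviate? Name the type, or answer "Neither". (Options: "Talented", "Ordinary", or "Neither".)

Neither

The certificate pays 35; no certificate pays 27.
Talented: assigned the certificate, nets 35 − 7 = 28; deviating to no certificate nets 27.
Ordinary: assigned no certificate, nets 27; deviating to the certificate nets 35 − 19 = 16.
Both types strictly prefer their assigned action; no profitable deviation.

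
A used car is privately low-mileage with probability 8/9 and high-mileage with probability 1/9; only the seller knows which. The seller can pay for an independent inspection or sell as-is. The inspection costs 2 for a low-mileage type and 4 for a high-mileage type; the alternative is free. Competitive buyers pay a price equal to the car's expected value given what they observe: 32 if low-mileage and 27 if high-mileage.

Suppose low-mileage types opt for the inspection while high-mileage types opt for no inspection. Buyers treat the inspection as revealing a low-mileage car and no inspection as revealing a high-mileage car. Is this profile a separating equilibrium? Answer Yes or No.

No

Under these beliefs, the inspection earns price 32 and no inspection earns price 27.
low-mileage: the inspection nets 32 − 2 = 30; no inspection nets 27. low-mileage prefers the inspection.
high-mileage: the inspection nets 32 − 4 = 28; no inspection nets 27. high-mileage would deviate to the inspection.
high-mileage has a profitable deviation, so the profile is not an equilibrium.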